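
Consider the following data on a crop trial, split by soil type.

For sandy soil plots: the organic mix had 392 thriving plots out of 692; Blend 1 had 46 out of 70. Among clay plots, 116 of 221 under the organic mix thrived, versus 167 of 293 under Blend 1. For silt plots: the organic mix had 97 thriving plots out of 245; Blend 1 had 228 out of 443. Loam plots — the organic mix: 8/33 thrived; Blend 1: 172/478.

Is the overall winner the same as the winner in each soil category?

No

Sandy soil: the organic mix 392/692 = 56.6%, Blend 1 46/70 = 65.7% → Blend 1
Clay: the organic mix 116/221 = 52.5%, Blend 1 167/293 = 57.0% → Blend 1
Silt: the organic mix 97/245 = 39.6%, Blend 1 228/443 = 51.5% → Blend 1
Loam: the organic mix 8/33 = 24.2%, Blend 1 172/478 = 36.0% → Blend 1
Overall: the organic mix 613/1191 = 51.5%, Blend 1 613/1284 = 47.7% → the organic mix
Blend 1 wins each soil group but the organic mix wins overall — the comparison reverses. Blend 1's plots skew toward loam, which has a lower base rate.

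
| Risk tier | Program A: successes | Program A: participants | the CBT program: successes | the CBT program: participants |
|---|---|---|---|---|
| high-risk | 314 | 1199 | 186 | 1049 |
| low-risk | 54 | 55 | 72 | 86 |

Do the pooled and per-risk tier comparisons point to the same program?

High-risk: Program A 314/1199 = 26.2%, the CBT program 186/1049 = 17.7% → Program A
Low-risk: Program A 54/55 = 98.2%, the CBT program 72/86 = 83.7% → Program A
Overall: Program A 368/1254 = 29.3%, the CBT program 258/1135 = 22.7% → Program A
Program A wins overall and in every risk group — no reversal.

Yes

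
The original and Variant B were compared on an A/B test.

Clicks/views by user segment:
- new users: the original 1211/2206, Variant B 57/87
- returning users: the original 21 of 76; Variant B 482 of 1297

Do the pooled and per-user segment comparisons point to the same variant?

No

New users: the original 1211/2206 = 54.9%, Variant B 57/87 = 65.5% → Variant B
Returning users: the original 21/76 = 27.6%, Variant B 482/1297 = 37.2% → Variant B
Overall: the original 1232/2282 = 54.0%, Variant B 539/1384 = 38.9% → the original
Variant B wins each user group but the original wins overall — the comparison reverses. Variant B's views skew toward returning users, which has a lower base rate.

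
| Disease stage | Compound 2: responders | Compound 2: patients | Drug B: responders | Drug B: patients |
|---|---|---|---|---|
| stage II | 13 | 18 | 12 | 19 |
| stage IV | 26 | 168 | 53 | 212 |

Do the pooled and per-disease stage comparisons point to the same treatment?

No

Stage II: Compound 2 13/18 = 72.2%, Drug B 12/19 = 63.2% → Compound 2
Stage IV: Compound 2 26/168 = 15.5%, Drug B 53/212 = 25.0% → Drug B
Overall: Compound 2 39/186 = 21.0%, Drug B 65/231 = 28.1% → Drug B
Neither sweeps: Compound 2 wins 1 of 2 groups, Drug B wins 1. Drug B wins overall but not every group — no Simpson reversal.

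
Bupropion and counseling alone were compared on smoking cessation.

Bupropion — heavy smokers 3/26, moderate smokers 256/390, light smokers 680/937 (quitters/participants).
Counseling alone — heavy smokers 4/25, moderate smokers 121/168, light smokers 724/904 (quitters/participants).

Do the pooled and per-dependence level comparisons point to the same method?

Heavy smokers: bupropion 3/26 = 11.5%, counseling alone 4/25 = 16.0% → counseling alone
Moderate smokers: bupropion 256/390 = 65.6%, counseling alone 121/168 = 72.0% → counseling alone
Light smokers: bupropion 680/937 = 72.6%, counseling alone 724/904 = 80.1% → counseling alone
Overall: bupropion 939/1353 = 69.4%, counseling alone 849/1097 = 77.4% → counseling alone
Counseling alone wins overall and in every dependence group — no reversal.

Yes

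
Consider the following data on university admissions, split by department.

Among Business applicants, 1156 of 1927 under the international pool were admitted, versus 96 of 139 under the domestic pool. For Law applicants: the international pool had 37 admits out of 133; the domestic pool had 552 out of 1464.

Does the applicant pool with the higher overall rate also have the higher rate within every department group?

Business: the international pool 1156/1927 = 60.0%, the domestic pool 96/139 = 69.1% → the domestic pool
Law: the international pool 37/133 = 27.8%, the domestic pool 552/1464 = 37.7% → the domestic pool
Overall: the international pool 1193/2060 = 57.9%, the domestic pool 648/1603 = 40.4% → the international pool
The domestic pool wins each department group but the international pool wins overall — the comparison reverses. The domestic pool's applicants skew toward Law, which has a lower base rate.

No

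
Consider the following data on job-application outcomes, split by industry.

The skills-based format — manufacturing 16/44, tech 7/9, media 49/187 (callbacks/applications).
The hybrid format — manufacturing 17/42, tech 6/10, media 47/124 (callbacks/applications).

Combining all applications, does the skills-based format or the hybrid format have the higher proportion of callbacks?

the hybrid format

Manufacturing: the skills-based format 16/44 = 36.4%, the hybrid format 17/42 = 40.5% → the hybrid format
Tech: the skills-based format 7/9 = 77.8%, the hybrid format 6/10 = 60.0% → the skills-based format
Media: the skills-based format 49/187 = 26.2%, the hybrid format 47/124 = 37.9% → the hybrid format
Overall: the skills-based format 72/240 = 30.0%, the hybrid format 70/176 = 39.8% → the hybrid format
(Neither sweeps every industry group, but the hybrid format has the higher pooled rate.)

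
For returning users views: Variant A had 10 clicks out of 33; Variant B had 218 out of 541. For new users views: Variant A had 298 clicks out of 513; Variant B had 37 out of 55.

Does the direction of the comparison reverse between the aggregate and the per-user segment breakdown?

Yes

Returning users: Variant A 10/33 = 30.3%, Variant B 218/541 = 40.3% → Variant B
New users: Variant A 298/513 = 58.1%, Variant B 37/55 = 67.3% → Variant B
Overall: Variant A 308/546 = 56.4%, Variant B 255/596 = 42.8% → Variant A
Variant B wins each user group but Variant A wins overall — the comparison reverses. Variant B's views skew toward returning users, which has a lower base rate.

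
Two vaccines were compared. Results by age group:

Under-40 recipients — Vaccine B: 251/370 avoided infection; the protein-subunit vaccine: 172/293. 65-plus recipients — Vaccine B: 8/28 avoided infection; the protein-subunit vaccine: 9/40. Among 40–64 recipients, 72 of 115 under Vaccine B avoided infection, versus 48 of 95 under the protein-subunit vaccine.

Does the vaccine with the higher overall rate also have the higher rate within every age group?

Yes

Under-40: Vaccine B 251/370 = 67.8%, the protein-subunit vaccine 172/293 = 58.7% → Vaccine B
65-plus: Vaccine B 8/28 = 28.6%, the protein-subunit vaccine 9/40 = 22.5% → Vaccine B
40–64: Vaccine B 72/115 = 62.6%, the protein-subunit vaccine 48/95 = 50.5% → Vaccine B
Overall: Vaccine B 331/513 = 64.5%, the protein-subunit vaccine 229/428 = 53.5% → Vaccine B
Vaccine B wins overall and in every age group — no reversal.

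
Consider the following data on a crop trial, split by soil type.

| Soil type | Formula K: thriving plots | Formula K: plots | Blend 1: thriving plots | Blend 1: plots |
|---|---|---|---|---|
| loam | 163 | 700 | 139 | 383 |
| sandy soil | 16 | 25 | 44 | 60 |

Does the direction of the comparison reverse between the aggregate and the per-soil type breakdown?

Loam: Formula K 163/700 = 23.3%, Blend 1 139/383 = 36.3% → Blend 1
Sandy soil: Formula K 16/25 = 64.0%, Blend 1 44/60 = 73.3% → Blend 1
Overall: Formula K 179/725 = 24.7%, Blend 1 183/443 = 41.3% → Blend 1
Blend 1 wins overall and in every soil group — no reversal.

No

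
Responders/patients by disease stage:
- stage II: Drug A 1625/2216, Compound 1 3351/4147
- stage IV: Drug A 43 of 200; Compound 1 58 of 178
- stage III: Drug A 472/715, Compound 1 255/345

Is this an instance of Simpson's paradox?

Stage II: Drug A 1625/2216 = 73.3%, Compound 1 3351/4147 = 80.8% → Compound 1
Stage IV: Drug A 43/200 = 21.5%, Compound 1 58/178 = 32.6% → Compound 1
Stage III: Drug A 472/715 = 66.0%, Compound 1 255/345 = 73.9% → Compound 1
Overall: Drug A 2140/3131 = 68.3%, Compound 1 3664/4670 = 78.5% → Compound 1
Compound 1 wins overall and in every disease group — no reversal.

No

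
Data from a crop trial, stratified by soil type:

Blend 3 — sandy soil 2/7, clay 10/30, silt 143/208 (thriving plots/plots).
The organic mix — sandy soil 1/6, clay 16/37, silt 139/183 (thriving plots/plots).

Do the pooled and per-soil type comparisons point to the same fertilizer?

Sandy soil: Blend 3 2/7 = 28.6%, the organic mix 1/6 = 16.7% → Blend 3
Clay: Blend 3 10/30 = 33.3%, the organic mix 16/37 = 43.2% → the organic mix
Silt: Blend 3 143/208 = 68.8%, the organic mix 139/183 = 76.0% → the organic mix
Overall: Blend 3 155/245 = 63.3%, the organic mix 156/226 = 69.0% → the organic mix
Neither sweeps: Blend 3 wins 1 of 3 groups, the organic mix wins 2. The organic mix wins overall but not every group — no Simpson reversal.

No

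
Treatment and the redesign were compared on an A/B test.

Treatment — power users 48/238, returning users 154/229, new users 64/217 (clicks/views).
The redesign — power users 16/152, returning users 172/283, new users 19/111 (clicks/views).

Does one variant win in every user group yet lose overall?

Power users: Treatment 48/238 = 20.2%, the redesign 16/152 = 10.5% → Treatment
Returning users: Treatment 154/229 = 67.2%, the redesign 172/283 = 60.8% → Treatment
New users: Treatment 64/217 = 29.5%, the redesign 19/111 = 17.1% → Treatment
Overall: Treatment 266/684 = 38.9%, the redesign 207/546 = 37.9% → Treatment
Treatment wins overall and in every user group — no reversal.

No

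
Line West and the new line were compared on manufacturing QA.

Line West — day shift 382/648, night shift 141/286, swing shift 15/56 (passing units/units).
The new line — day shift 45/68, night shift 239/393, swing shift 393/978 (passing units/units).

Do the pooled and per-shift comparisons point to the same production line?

Day shift: Line West 382/648 = 59.0%, the new line 45/68 = 66.2% → the new line
Night shift: Line West 141/286 = 49.3%, the new line 239/393 = 60.8% → the new line
Swing shift: Line West 15/56 = 26.8%, the new line 393/978 = 40.2% → the new line
Overall: Line West 538/990 = 54.3%, the new line 677/1439 = 47.0% → Line West
The new line wins each shift group but Line West wins overall — the comparison reverses. The new line's units skew toward swing shift, which has a lower base rate.

No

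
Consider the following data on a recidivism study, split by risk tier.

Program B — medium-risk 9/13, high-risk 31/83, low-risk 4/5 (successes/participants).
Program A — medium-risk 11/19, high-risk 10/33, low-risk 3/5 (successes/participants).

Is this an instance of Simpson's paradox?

Medium-risk: Program B 9/13 = 69.2%, Program A 11/19 = 57.9% → Program B
High-risk: Program B 31/83 = 37.3%, Program A 10/33 = 30.3% → Program B
Low-risk: Program B 4/5 = 80.0%, Program A 3/5 = 60.0% → Program B
Overall: Program B 44/101 = 43.6%, Program A 24/57 = 42.1% → Program B
Program B wins overall and in every risk group — no reversal.

No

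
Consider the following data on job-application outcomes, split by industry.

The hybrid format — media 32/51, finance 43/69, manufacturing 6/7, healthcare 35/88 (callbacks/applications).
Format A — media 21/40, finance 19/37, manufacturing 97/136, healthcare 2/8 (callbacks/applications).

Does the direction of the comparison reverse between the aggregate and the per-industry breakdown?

Media: the hybrid format 32/51 = 62.7%, Format A 21/40 = 52.5% → the hybrid format
Finance: the hybrid format 43/69 = 62.3%, Format A 19/37 = 51.4% → the hybrid format
Manufacturing: the hybrid format 6/7 = 85.7%, Format A 97/136 = 71.3% → the hybrid format
Healthcare: the hybrid format 35/88 = 39.8%, Format A 2/8 = 25.0% → the hybrid format
Overall: the hybrid format 116/215 = 54.0%, Format A 139/221 = 62.9% → Format A
The hybrid format wins each industry group but Format A wins overall — the comparison reverses. The hybrid format's applications skew toward healthcare, which has a lower base rate.

Yes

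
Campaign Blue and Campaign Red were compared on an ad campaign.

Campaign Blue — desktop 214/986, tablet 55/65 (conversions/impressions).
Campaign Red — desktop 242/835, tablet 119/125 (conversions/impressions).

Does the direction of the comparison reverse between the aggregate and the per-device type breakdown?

Desktop: Campaign Blue 214/986 = 21.7%, Campaign Red 242/835 = 29.0% → Campaign Red
Tablet: Campaign Blue 55/65 = 84.6%, Campaign Red 119/125 = 95.2% → Campaign Red
Overall: Campaign Blue 269/1051 = 25.6%, Campaign Red 361/960 = 37.6% → Campaign Red
Campaign Red wins overall and in every device group — no reversal.

No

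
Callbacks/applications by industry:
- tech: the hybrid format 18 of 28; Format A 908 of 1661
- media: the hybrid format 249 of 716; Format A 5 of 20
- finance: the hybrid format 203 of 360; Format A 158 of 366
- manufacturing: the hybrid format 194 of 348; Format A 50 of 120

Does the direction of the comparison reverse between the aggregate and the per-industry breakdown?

Tech: the hybrid format 18/28 = 64.3%, Format A 908/1661 = 54.7% → the hybrid format
Media: the hybrid format 249/716 = 34.8%, Format A 5/20 = 25.0% → the hybrid format
Finance: the hybrid format 203/360 = 56.4%, Format A 158/366 = 43.2% → the hybrid format
Manufacturing: the hybrid format 194/348 = 55.7%, Format A 50/120 = 41.7% → the hybrid format
Overall: the hybrid format 664/1452 = 45.7%, Format A 1121/2167 = 51.7% → Format A
The hybrid format wins each industry group but Format A wins overall — the comparison reverses. The hybrid format's applications skew toward media, which has a lower base rate.

Yes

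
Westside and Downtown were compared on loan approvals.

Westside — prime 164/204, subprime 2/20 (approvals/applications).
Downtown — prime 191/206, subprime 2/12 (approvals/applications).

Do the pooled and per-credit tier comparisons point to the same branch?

Yes

Prime: Westside 164/204 = 80.4%, Downtown 191/206 = 92.7% → Downtown
Subprime: Westside 2/20 = 10.0%, Downtown 2/12 = 16.7% → Downtown
Overall: Westside 166/224 = 74.1%, Downtown 193/218 = 88.5% → Downtown
Downtown wins overall and in every credit group — no reversal.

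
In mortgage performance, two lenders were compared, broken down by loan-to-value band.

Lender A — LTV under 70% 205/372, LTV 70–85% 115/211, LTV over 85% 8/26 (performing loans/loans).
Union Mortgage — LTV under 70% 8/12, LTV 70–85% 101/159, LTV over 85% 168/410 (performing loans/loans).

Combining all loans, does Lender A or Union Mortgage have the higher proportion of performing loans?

LTV under 70%: Lender A 205/372 = 55.1%, Union Mortgage 8/12 = 66.7% → Union Mortgage
LTV 70–85%: Lender A 115/211 = 54.5%, Union Mortgage 101/159 = 63.5% → Union Mortgage
LTV over 85%: Lender A 8/26 = 30.8%, Union Mortgage 168/410 = 41.0% → Union Mortgage
Overall: Lender A 328/609 = 53.9%, Union Mortgage 277/581 = 47.7% → Lender A
(Union Mortgage wins every loan-to-value group but Lender A wins overall — Union Mortgage's loans skew toward the low-rate LTV over 85% group.)

Lender A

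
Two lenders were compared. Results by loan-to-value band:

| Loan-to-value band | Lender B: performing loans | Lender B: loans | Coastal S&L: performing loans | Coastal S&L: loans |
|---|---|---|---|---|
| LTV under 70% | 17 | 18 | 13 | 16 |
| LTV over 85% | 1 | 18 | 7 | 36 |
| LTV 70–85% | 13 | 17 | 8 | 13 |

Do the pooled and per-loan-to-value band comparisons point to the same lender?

No

LTV under 70%: Lender B 17/18 = 94.4%, Coastal S&L 13/16 = 81.2% → Lender B
LTV over 85%: Lender B 1/18 = 5.6%, Coastal S&L 7/36 = 19.4% → Coastal S&L
LTV 70–85%: Lender B 13/17 = 76.5%, Coastal S&L 8/13 = 61.5% → Lender B
Overall: Lender B 31/53 = 58.5%, Coastal S&L 28/65 = 43.1% → Lender B
Neither sweeps: Lender B wins 2 of 3 groups, Coastal S&L wins 1. Lender B wins overall but not every group — no Simpson reversal.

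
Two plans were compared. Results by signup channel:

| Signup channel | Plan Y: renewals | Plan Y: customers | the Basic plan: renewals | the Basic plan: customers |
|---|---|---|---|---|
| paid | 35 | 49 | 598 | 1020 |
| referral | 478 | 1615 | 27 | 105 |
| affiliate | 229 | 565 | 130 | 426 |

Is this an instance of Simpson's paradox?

Yes

Paid: Plan Y 35/49 = 71.4%, the Basic plan 598/1020 = 58.6% → Plan Y
Referral: Plan Y 478/1615 = 29.6%, the Basic plan 27/105 = 25.7% → Plan Y
Affiliate: Plan Y 229/565 = 40.5%, the Basic plan 130/426 = 30.5% → Plan Y
Overall: Plan Y 742/2229 = 33.3%, the Basic plan 755/1551 = 48.7% → the Basic plan
Plan Y wins each signup group but the Basic plan wins overall — the comparison reverses. Plan Y's customers skew toward referral, which has a lower base rate.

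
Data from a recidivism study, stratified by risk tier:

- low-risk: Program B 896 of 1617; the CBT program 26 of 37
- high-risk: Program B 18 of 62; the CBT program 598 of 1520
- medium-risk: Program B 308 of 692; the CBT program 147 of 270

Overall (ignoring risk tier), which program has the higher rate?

Low-risk: Program B 896/1617 = 55.4%, the CBT program 26/37 = 70.3% → the CBT program
High-risk: Program B 18/62 = 29.0%, the CBT program 598/1520 = 39.3% → the CBT program
Medium-risk: Program B 308/692 = 44.5%, the CBT program 147/270 = 54.4% → the CBT program
Overall: Program B 1222/2371 = 51.5%, the CBT program 771/1827 = 42.2% → Program B
(The CBT program wins every risk group but Program B wins overall — the CBT program's participants skew toward the low-rate high-risk group.)

Program B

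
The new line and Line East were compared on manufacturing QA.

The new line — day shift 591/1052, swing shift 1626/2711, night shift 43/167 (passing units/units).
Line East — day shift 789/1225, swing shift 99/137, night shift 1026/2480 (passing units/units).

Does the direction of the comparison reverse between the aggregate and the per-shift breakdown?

Yes

Day shift: the new line 591/1052 = 56.2%, Line East 789/1225 = 64.4% → Line East
Swing shift: the new line 1626/2711 = 60.0%, Line East 99/137 = 72.3% → Line East
Night shift: the new line 43/167 = 25.7%, Line East 1026/2480 = 41.4% → Line East
Overall: the new line 2260/3930 = 57.5%, Line East 1914/3842 = 49.8% → the new line
Line East wins each shift group but the new line wins overall — the comparison reverses. Line East's units skew toward night shift, which has a lower base rate.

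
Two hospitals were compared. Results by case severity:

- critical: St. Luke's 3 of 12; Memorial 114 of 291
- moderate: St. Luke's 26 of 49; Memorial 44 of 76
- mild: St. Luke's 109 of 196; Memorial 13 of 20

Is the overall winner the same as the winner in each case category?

Critical: St. Luke's 3/12 = 25.0%, Memorial 114/291 = 39.2% → Memorial
Moderate: St. Luke's 26/49 = 53.1%, Memorial 44/76 = 57.9% → Memorial
Mild: St. Luke's 109/196 = 55.6%, Memorial 13/20 = 65.0% → Memorial
Overall: St. Luke's 138/257 = 53.7%, Memorial 171/387 = 44.2% → St. Luke's
Memorial wins each case group but St. Luke's wins overall — the comparison reverses. Memorial's patients skew toward critical, which has a lower base rate.

No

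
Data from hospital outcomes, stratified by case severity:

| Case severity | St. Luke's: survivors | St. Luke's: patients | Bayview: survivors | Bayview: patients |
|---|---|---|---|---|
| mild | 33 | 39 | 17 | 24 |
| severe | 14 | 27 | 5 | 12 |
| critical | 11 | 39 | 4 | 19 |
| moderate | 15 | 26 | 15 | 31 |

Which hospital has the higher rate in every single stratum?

Mild: St. Luke's 33/39 = 84.6%, Bayview 17/24 = 70.8% → St. Luke's
Severe: St. Luke's 14/27 = 51.9%, Bayview 5/12 = 41.7% → St. Luke's
Critical: St. Luke's 11/39 = 28.2%, Bayview 4/19 = 21.1% → St. Luke's
Moderate: St. Luke's 15/26 = 57.7%, Bayview 15/31 = 48.4% → St. Luke's
St. Luke's has the higher rate in all 4 groups.

St. Luke's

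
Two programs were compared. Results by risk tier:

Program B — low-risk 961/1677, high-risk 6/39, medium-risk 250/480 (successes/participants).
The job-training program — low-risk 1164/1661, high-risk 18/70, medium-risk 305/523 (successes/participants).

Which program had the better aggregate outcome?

the job-training program

Low-risk: Program B 961/1677 = 57.3%, the job-training program 1164/1661 = 70.1% → the job-training program
High-risk: Program B 6/39 = 15.4%, the job-training program 18/70 = 25.7% → the job-training program
Medium-risk: Program B 250/480 = 52.1%, the job-training program 305/523 = 58.3% → the job-training program
Overall: Program B 1217/2196 = 55.4%, the job-training program 1487/2254 = 66.0% → the job-training program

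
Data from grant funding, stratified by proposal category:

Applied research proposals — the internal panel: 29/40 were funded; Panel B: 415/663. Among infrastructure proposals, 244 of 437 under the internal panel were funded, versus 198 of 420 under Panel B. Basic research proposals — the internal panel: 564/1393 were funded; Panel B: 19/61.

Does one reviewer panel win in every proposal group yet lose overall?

Yes

Applied research: the internal panel 29/40 = 72.5%, Panel B 415/663 = 62.6% → the internal panel
Infrastructure: the internal panel 244/437 = 55.8%, Panel B 198/420 = 47.1% → the internal panel
Basic research: the internal panel 564/1393 = 40.5%, Panel B 19/61 = 31.1% → the internal panel
Overall: the internal panel 837/1870 = 44.8%, Panel B 632/1144 = 55.2% → Panel B
The internal panel wins each proposal group but Panel B wins overall — the comparison reverses. The internal panel's proposals skew toward basic research, which has a lower base rate.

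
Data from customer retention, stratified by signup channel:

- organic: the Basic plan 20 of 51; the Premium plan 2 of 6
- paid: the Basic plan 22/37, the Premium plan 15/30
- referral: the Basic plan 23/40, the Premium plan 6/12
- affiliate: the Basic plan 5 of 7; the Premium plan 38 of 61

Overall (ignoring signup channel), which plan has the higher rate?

the Premium plan

Organic: the Basic plan 20/51 = 39.2%, the Premium plan 2/6 = 33.3% → the Basic plan
Paid: the Basic plan 22/37 = 59.5%, the Premium plan 15/30 = 50.0% → the Basic plan
Referral: the Basic plan 23/40 = 57.5%, the Premium plan 6/12 = 50.0% → the Basic plan
Affiliate: the Basic plan 5/7 = 71.4%, the Premium plan 38/61 = 62.3% → the Basic plan
Overall: the Basic plan 70/135 = 51.9%, the Premium plan 61/109 = 56.0% → the Premium plan
(The Basic plan wins every signup group but the Premium plan wins overall — the Basic plan's customers skew toward the low-rate organic group.)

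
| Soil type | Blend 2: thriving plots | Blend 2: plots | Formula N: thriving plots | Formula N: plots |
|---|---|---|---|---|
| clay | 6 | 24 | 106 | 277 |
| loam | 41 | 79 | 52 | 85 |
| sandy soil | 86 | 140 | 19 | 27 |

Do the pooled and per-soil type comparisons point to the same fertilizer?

Clay: Blend 2 6/24 = 25.0%, Formula N 106/277 = 38.3% → Formula N
Loam: Blend 2 41/79 = 51.9%, Formula N 52/85 = 61.2% → Formula N
Sandy soil: Blend 2 86/140 = 61.4%, Formula N 19/27 = 70.4% → Formula N
Overall: Blend 2 133/243 = 54.7%, Formula N 177/389 = 45.5% → Blend 2
Formula N wins each soil group but Blend 2 wins overall — the comparison reverses. Formula N's plots skew toward clay, which has a lower base rate.

No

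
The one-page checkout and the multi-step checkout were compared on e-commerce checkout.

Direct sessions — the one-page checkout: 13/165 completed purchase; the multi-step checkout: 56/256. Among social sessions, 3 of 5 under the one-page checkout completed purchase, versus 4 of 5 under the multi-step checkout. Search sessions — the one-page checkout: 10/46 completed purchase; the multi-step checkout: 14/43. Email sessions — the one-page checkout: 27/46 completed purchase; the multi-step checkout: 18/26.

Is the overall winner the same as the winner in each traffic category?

Yes

Direct: the one-page checkout 13/165 = 7.9%, the multi-step checkout 56/256 = 21.9% → the multi-step checkout
Social: the one-page checkout 3/5 = 60.0%, the multi-step checkout 4/5 = 80.0% → the multi-step checkout
Search: the one-page checkout 10/46 = 21.7%, the multi-step checkout 14/43 = 32.6% → the multi-step checkout
Email: the one-page checkout 27/46 = 58.7%, the multi-step checkout 18/26 = 69.2% → the multi-step checkout
Overall: the one-page checkout 53/262 = 20.2%, the multi-step checkout 92/330 = 27.9% → the multi-step checkout
The multi-step checkout wins overall and in every traffic group — no reversal.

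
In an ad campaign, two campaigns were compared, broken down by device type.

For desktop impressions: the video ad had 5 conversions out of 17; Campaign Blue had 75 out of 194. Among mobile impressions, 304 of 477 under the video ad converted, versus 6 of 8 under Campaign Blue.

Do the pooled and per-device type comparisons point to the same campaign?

No

Desktop: the video ad 5/17 = 29.4%, Campaign Blue 75/194 = 38.7% → Campaign Blue
Mobile: the video ad 304/477 = 63.7%, Campaign Blue 6/8 = 75.0% → Campaign Blue
Overall: the video ad 309/494 = 62.6%, Campaign Blue 81/202 = 40.1% → the video ad
Campaign Blue wins each device group but the video ad wins overall — the comparison reverses. Campaign Blue's impressions skew toward desktop, which has a lower base rate.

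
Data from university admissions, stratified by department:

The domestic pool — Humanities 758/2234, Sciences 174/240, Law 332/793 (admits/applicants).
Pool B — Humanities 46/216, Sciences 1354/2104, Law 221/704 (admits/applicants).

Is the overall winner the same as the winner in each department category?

Humanities: the domestic pool 758/2234 = 33.9%, Pool B 46/216 = 21.3% → the domestic pool
Sciences: the domestic pool 174/240 = 72.5%, Pool B 1354/2104 = 64.4% → the domestic pool
Law: the domestic pool 332/793 = 41.9%, Pool B 221/704 = 31.4% → the domestic pool
Overall: the domestic pool 1264/3267 = 38.7%, Pool B 1621/3024 = 53.6% → Pool B
The domestic pool wins each department group but Pool B wins overall — the comparison reverses. The domestic pool's applicants skew toward Humanities, which has a lower base rate.

No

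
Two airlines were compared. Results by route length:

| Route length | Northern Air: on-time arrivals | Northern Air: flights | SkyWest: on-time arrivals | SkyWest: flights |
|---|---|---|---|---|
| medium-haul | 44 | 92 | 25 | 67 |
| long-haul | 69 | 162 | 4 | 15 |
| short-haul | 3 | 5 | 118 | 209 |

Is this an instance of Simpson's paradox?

Medium-haul: Northern Air 44/92 = 47.8%, SkyWest 25/67 = 37.3% → Northern Air
Long-haul: Northern Air 69/162 = 42.6%, SkyWest 4/15 = 26.7% → Northern Air
Short-haul: Northern Air 3/5 = 60.0%, SkyWest 118/209 = 56.5% → Northern Air
Overall: Northern Air 116/259 = 44.8%, SkyWest 147/291 = 50.5% → SkyWest
Northern Air wins each route group but SkyWest wins overall — the comparison reverses. Northern Air's flights skew toward long-haul, which has a lower base rate.

Yes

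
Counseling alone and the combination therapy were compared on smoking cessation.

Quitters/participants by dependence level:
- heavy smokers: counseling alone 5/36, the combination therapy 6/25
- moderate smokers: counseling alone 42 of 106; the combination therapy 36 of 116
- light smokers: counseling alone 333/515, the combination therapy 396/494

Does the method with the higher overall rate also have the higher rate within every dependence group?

No

Heavy smokers: counseling alone 5/36 = 13.9%, the combination therapy 6/25 = 24.0% → the combination therapy
Moderate smokers: counseling alone 42/106 = 39.6%, the combination therapy 36/116 = 31.0% → counseling alone
Light smokers: counseling alone 333/515 = 64.7%, the combination therapy 396/494 = 80.2% → the combination therapy
Overall: counseling alone 380/657 = 57.8%, the combination therapy 438/635 = 69.0% → the combination therapy
Neither sweeps: counseling alone wins 1 of 3 groups, the combination therapy wins 2. The combination therapy wins overall but not every group — no Simpson reversal.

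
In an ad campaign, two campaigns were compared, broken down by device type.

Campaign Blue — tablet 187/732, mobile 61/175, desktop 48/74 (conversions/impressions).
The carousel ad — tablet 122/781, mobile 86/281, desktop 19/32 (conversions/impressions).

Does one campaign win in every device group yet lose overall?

No

Tablet: Campaign Blue 187/732 = 25.5%, the carousel ad 122/781 = 15.6% → Campaign Blue
Mobile: Campaign Blue 61/175 = 34.9%, the carousel ad 86/281 = 30.6% → Campaign Blue
Desktop: Campaign Blue 48/74 = 64.9%, the carousel ad 19/32 = 59.4% → Campaign Blue
Overall: Campaign Blue 296/981 = 30.2%, the carousel ad 227/1094 = 20.7% → Campaign Blue
Campaign Blue wins overall and in every device group — no reversal.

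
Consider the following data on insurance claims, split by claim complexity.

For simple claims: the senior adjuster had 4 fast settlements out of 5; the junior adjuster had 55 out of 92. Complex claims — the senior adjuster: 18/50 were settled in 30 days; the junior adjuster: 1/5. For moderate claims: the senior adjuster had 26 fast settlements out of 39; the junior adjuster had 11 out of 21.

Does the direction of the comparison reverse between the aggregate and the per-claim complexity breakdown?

Yes

Simple: the senior adjuster 4/5 = 80.0%, the junior adjuster 55/92 = 59.8% → the senior adjuster
Complex: the senior adjuster 18/50 = 36.0%, the junior adjuster 1/5 = 20.0% → the senior adjuster
Moderate: the senior adjuster 26/39 = 66.7%, the junior adjuster 11/21 = 52.4% → the senior adjuster
Overall: the senior adjuster 48/94 = 51.1%, the junior adjuster 67/118 = 56.8% → the junior adjuster
The senior adjuster wins each claim group but the junior adjuster wins overall — the comparison reverses. The senior adjuster's claims skew toward complex, which has a lower base rate.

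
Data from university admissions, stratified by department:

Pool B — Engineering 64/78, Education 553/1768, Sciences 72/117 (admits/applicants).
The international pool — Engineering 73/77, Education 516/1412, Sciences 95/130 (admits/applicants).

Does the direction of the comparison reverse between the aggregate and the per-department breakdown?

Engineering: Pool B 64/78 = 82.1%, the international pool 73/77 = 94.8% → the international pool
Education: Pool B 553/1768 = 31.3%, the international pool 516/1412 = 36.5% → the international pool
Sciences: Pool B 72/117 = 61.5%, the international pool 95/130 = 73.1% → the international pool
Overall: Pool B 689/1963 = 35.1%, the international pool 684/1619 = 42.2% → the international pool
The international pool wins overall and in every department group — no reversal.

No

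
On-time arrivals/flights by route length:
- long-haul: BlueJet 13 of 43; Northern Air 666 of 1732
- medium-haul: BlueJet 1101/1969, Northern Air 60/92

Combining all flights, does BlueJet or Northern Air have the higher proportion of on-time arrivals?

BlueJet

Long-haul: BlueJet 13/43 = 30.2%, Northern Air 666/1732 = 38.5% → Northern Air
Medium-haul: BlueJet 1101/1969 = 55.9%, Northern Air 60/92 = 65.2% → Northern Air
Overall: BlueJet 1114/2012 = 55.4%, Northern Air 726/1824 = 39.8% → BlueJet
(Northern Air wins every route group but BlueJet wins overall — Northern Air's flights skew toward the low-rate long-haul group.)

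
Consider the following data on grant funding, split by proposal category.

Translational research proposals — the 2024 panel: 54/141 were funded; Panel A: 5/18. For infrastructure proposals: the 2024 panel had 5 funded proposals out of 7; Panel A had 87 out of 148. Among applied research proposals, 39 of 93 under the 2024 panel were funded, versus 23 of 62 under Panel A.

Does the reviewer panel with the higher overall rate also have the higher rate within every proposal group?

No

Translational research: the 2024 panel 54/141 = 38.3%, Panel A 5/18 = 27.8% → the 2024 panel
Infrastructure: the 2024 panel 5/7 = 71.4%, Panel A 87/148 = 58.8% → the 2024 panel
Applied research: the 2024 panel 39/93 = 41.9%, Panel A 23/62 = 37.1% → the 2024 panel
Overall: the 2024 panel 98/241 = 40.7%, Panel A 115/228 = 50.4% → Panel A
The 2024 panel wins each proposal group but Panel A wins overall — the comparison reverses. The 2024 panel's proposals skew toward translational research, which has a lower base rate.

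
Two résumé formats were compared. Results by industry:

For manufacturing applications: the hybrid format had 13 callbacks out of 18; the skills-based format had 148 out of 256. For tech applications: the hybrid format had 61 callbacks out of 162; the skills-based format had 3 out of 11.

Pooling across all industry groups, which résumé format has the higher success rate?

the skills-based format

Manufacturing: the hybrid format 13/18 = 72.2%, the skills-based format 148/256 = 57.8% → the hybrid format
Tech: the hybrid format 61/162 = 37.7%, the skills-based format 3/11 = 27.3% → the hybrid format
Overall: the hybrid format 74/180 = 41.1%, the skills-based format 151/267 = 56.6% → the skills-based format
(The hybrid format wins every industry group but the skills-based format wins overall — the hybrid format's applications skew toward the low-rate tech group.)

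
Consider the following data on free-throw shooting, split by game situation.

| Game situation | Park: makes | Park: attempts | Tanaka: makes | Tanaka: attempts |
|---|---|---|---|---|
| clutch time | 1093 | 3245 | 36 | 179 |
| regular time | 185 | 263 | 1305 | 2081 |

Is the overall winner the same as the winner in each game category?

Clutch time: Park 1093/3245 = 33.7%, Tanaka 36/179 = 20.1% → Park
Regular time: Park 185/263 = 70.3%, Tanaka 1305/2081 = 62.7% → Park
Overall: Park 1278/3508 = 36.4%, Tanaka 1341/2260 = 59.3% → Tanaka
Park wins each game group but Tanaka wins overall — the comparison reverses. Park's attempts skew toward clutch time, which has a lower base rate.

No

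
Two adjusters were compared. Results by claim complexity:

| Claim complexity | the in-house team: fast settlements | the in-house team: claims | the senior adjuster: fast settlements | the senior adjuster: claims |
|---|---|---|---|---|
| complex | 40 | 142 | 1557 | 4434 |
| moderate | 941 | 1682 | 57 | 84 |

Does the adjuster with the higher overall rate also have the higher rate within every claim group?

No

Complex: the in-house team 40/142 = 28.2%, the senior adjuster 1557/4434 = 35.1% → the senior adjuster
Moderate: the in-house team 941/1682 = 55.9%, the senior adjuster 57/84 = 67.9% → the senior adjuster
Overall: the in-house team 981/1824 = 53.8%, the senior adjuster 1614/4518 = 35.7% → the in-house team
The senior adjuster wins each claim group but the in-house team wins overall — the comparison reverses. The senior adjuster's claims skew toward complex, which has a lower base rate.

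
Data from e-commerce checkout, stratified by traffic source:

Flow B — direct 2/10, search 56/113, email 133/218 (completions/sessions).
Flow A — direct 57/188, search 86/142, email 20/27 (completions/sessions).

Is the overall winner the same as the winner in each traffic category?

No

Direct: Flow B 2/10 = 20.0%, Flow A 57/188 = 30.3% → Flow A
Search: Flow B 56/113 = 49.6%, Flow A 86/142 = 60.6% → Flow A
Email: Flow B 133/218 = 61.0%, Flow A 20/27 = 74.1% → Flow A
Overall: Flow B 191/341 = 56.0%, Flow A 163/357 = 45.7% → Flow B
Flow A wins each traffic group but Flow B wins overall — the comparison reverses. Flow A's sessions skew toward direct, which has a lower base rate.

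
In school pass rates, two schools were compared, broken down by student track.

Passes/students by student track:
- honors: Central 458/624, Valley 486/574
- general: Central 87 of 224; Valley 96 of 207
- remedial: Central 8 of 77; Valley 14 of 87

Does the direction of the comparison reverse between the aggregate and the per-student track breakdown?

Honors: Central 458/624 = 73.4%, Valley 486/574 = 84.7% → Valley
General: Central 87/224 = 38.8%, Valley 96/207 = 46.4% → Valley
Remedial: Central 8/77 = 10.4%, Valley 14/87 = 16.1% → Valley
Overall: Central 553/925 = 59.8%, Valley 596/868 = 68.7% → Valley
Valley wins overall and in every student group — no reversal.

No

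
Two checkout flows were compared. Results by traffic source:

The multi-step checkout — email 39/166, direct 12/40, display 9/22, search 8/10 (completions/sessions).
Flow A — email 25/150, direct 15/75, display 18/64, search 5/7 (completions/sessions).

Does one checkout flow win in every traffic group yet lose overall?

No

Email: the multi-step checkout 39/166 = 23.5%, Flow A 25/150 = 16.7% → the multi-step checkout
Direct: the multi-step checkout 12/40 = 30.0%, Flow A 15/75 = 20.0% → the multi-step checkout
Display: the multi-step checkout 9/22 = 40.9%, Flow A 18/64 = 28.1% → the multi-step checkout
Search: the multi-step checkout 8/10 = 80.0%, Flow A 5/7 = 71.4% → the multi-step checkout
Overall: the multi-step checkout 68/238 = 28.6%, Flow A 63/296 = 21.3% → the multi-step checkout
The multi-step checkout wins overall and in every traffic group — no reversal.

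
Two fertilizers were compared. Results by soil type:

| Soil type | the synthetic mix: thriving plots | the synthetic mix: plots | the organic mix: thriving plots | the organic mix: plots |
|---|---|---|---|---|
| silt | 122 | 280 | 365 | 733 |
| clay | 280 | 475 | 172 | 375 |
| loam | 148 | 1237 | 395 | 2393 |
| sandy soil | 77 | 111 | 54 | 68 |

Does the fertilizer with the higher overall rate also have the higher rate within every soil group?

No

Silt: the synthetic mix 122/280 = 43.6%, the organic mix 365/733 = 49.8% → the organic mix
Clay: the synthetic mix 280/475 = 58.9%, the organic mix 172/375 = 45.9% → the synthetic mix
Loam: the synthetic mix 148/1237 = 12.0%, the organic mix 395/2393 = 16.5% → the organic mix
Sandy soil: the synthetic mix 77/111 = 69.4%, the organic mix 54/68 = 79.4% → the organic mix
Overall: the synthetic mix 627/2103 = 29.8%, the organic mix 986/3569 = 27.6% → the synthetic mix
Neither sweeps: the synthetic mix wins 1 of 4 groups, the organic mix wins 3. The synthetic mix wins overall but not every group — no Simpson reversal.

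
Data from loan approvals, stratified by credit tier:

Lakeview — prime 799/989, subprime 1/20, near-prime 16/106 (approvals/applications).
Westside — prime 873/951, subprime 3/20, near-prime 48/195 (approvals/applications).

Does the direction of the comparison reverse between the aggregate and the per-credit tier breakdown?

Prime: Lakeview 799/989 = 80.8%, Westside 873/951 = 91.8% → Westside
Subprime: Lakeview 1/20 = 5.0%, Westside 3/20 = 15.0% → Westside
Near-prime: Lakeview 16/106 = 15.1%, Westside 48/195 = 24.6% → Westside
Overall: Lakeview 816/1115 = 73.2%, Westside 924/1166 = 79.2% → Westside
Westside wins overall and in every credit group — no reversal.

No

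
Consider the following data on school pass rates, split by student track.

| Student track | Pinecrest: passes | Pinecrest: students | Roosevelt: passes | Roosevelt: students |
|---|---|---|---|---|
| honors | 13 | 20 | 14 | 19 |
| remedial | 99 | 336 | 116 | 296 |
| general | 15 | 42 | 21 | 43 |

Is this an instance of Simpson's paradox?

No

Honors: Pinecrest 13/20 = 65.0%, Roosevelt 14/19 = 73.7% → Roosevelt
Remedial: Pinecrest 99/336 = 29.5%, Roosevelt 116/296 = 39.2% → Roosevelt
General: Pinecrest 15/42 = 35.7%, Roosevelt 21/43 = 48.8% → Roosevelt
Overall: Pinecrest 127/398 = 31.9%, Roosevelt 151/358 = 42.2% → Roosevelt
Roosevelt wins overall and in every student group — no reversal.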